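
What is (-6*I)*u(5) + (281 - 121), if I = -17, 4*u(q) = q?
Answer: 575/2 ≈ 287.50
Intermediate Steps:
u(q) = q/4
(-6*I)*u(5) + (281 - 121) = (-6*(-17))*((¼)*5) + (281 - 121) = 102*(5/4) + 160 = 255/2 + 160 = 575/2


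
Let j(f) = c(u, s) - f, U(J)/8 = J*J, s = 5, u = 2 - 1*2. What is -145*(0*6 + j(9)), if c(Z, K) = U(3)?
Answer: -9135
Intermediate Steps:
u = 0 (u = 2 - 2 = 0)
U(J) = 8*J² (U(J) = 8*(J*J) = 8*J²)
c(Z, K) = 72 (c(Z, K) = 8*3² = 8*9 = 72)
j(f) = 72 - f
-145*(0*6 + j(9)) = -145*(0*6 + (72 - 1*9)) = -145*(0 + (72 - 9)) = -145*(0 + 63) = -145*63 = -9135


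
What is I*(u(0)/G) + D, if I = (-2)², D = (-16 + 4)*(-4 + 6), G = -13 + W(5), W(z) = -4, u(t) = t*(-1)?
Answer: -24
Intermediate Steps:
u(t) = -t
G = -17 (G = -13 - 4 = -17)
D = -24 (D = -12*2 = -24)
I = 4
I*(u(0)/G) + D = 4*(-1*0/(-17)) - 24 = 4*(0*(-1/17)) - 24 = 4*0 - 24 = 0 - 24 = -24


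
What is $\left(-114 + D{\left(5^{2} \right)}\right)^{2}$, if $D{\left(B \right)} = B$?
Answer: $7921$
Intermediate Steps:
$\left(-114 + D{\left(5^{2} \right)}\right)^{2} = \left(-114 + 5^{2}\right)^{2} = \left(-114 + 25\right)^{2} = \left(-89\right)^{2} = 7921$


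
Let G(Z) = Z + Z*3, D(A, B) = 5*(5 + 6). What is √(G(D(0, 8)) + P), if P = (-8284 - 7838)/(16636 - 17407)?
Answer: √15911898/257 ≈ 15.521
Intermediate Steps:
P = 5374/257 (P = -16122/(-771) = -16122*(-1/771) = 5374/257 ≈ 20.910)
D(A, B) = 55 (D(A, B) = 5*11 = 55)
G(Z) = 4*Z (G(Z) = Z + 3*Z = 4*Z)
√(G(D(0, 8)) + P) = √(4*55 + 5374/257) = √(220 + 5374/257) = √(61914/257) = √15911898/257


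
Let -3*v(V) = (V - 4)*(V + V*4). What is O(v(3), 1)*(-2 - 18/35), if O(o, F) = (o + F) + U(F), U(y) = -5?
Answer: -88/35 ≈ -2.5143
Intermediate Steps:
v(V) = -5*V*(-4 + V)/3 (v(V) = -(V - 4)*(V + V*4)/3 = -(-4 + V)*(V + 4*V)/3 = -(-4 + V)*5*V/3 = -5*V*(-4 + V)/3)
O(o, F) = -5 + F + o (O(o, F) = (o + F) - 5 = (F + o) - 5 = -5 + F + o)
O(v(3), 1)*(-2 - 18/35) = (-5 + 1 + (5/3)*3*(4 - 1*3))*(-2 - 18/35) = (-5 + 1 + (5/3)*3*(4 - 3))*(-2 - 18*1/35) = (-5 + 1 + (5/3)*3*1)*(-2 - 18/35) = (-5 + 1 + 5)*(-88/35) = 1*(-88/35) = -88/35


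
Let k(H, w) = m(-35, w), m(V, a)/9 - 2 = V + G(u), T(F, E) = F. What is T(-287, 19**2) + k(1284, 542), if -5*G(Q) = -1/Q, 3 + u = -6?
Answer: -2921/5 ≈ -584.20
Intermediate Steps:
u = -9 (u = -3 - 6 = -9)
G(Q) = 1/(5*Q) (G(Q) = -(-1)/(5*Q) = 1/(5*Q))
m(V, a) = 89/5 + 9*V (m(V, a) = 18 + 9*(V + (1/5)/(-9)) = 18 + 9*(V + (1/5)*(-1/9)) = 18 + 9*(V - 1/45) = 18 + 9*(-1/45 + V) = 18 + (-1/5 + 9*V) = 89/5 + 9*V)
k(H, w) = -1486/5 (k(H, w) = 89/5 + 9*(-35) = 89/5 - 315 = -1486/5)
T(-287, 19**2) + k(1284, 542) = -287 - 1486/5 = -2921/5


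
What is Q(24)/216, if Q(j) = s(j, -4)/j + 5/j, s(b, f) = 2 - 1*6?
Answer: 1/5184 ≈ 0.00019290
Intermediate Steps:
s(b, f) = -4 (s(b, f) = 2 - 6 = -4)
Q(j) = 1/j (Q(j) = -4/j + 5/j = 1/j)
Q(24)/216 = 1/(24*216) = (1/24)*(1/216) = 1/5184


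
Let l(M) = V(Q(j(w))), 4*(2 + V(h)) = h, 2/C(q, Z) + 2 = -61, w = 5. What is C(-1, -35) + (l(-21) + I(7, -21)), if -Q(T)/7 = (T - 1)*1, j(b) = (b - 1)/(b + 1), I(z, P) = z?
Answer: 1399/252 ≈ 5.5516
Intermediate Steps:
j(b) = (-1 + b)/(1 + b)
C(q, Z) = -2/63 (C(q, Z) = 2/(-2 - 61) = 2/(-63) = 2*(-1/63) = -2/63)
Q(T) = 7 - 7*T (Q(T) = -7*(T - 1) = -7*(-1 + T) = 7 - 7*T)
V(h) = -2 + h/4
l(M) = -17/12 (l(M) = -2 + (7 - 7*(-1 + 5)/(1 + 5))/4 = -2 + (7 - 7*4/6)/4 = -2 + (7 - 7*⅔)/4 = -2 + (7 - 14/3)/4 = -2 + (¼)*(7/3) = -2 + 7/12 = -17/12)
C(-1, -35) + (l(-21) + I(7, -21)) = -2/63 + (-17/12 + 7) = -2/63 + 67/12 = 1399/252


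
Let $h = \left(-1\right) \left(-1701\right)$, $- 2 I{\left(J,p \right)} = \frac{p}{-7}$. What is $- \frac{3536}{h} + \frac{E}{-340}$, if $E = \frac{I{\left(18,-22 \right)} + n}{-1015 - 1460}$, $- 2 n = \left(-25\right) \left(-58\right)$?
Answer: $- \frac{165376661}{79521750} \approx -2.0796$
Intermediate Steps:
$n = -725$ ($n = - \frac{\left(-25\right) \left(-58\right)}{2} = \left(- \frac{1}{2}\right) 1450 = -725$)
$I{\left(J,p \right)} = \frac{p}{14}$ ($I{\left(J,p \right)} = - \frac{p \frac{1}{-7}}{2} = - \frac{p \left(- \frac{1}{7}\right)}{2} = - \frac{\left(- \frac{1}{7}\right) p}{2} = \frac{p}{14}$)
$h = 1701$
$E = \frac{5086}{17325}$ ($E = \frac{\frac{1}{14} \left(-22\right) - 725}{-1015 - 1460} = \frac{- \frac{11}{7} - 725}{-2475} = \left(- \frac{5086}{7}\right) \left(- \frac{1}{2475}\right) = \frac{5086}{17325} \approx 0.29356$)
$- \frac{3536}{h} + \frac{E}{-340} = - \frac{3536}{1701} + \frac{5086}{17325 \left(-340\right)} = \left(-3536\right) \frac{1}{1701} + \frac{5086}{17325} \left(- \frac{1}{340}\right) = - \frac{3536}{1701} - \frac{2543}{2945250} = - \frac{165376661}{79521750}$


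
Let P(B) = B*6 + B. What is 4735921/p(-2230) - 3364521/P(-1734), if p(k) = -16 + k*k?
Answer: 443656711/1595076 ≈ 278.14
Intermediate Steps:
p(k) = -16 + k²
P(B) = 7*B (P(B) = 6*B + B = 7*B)
4735921/p(-2230) - 3364521/P(-1734) = 4735921/(-16 + (-2230)²) - 3364521/(7*(-1734)) = 4735921/(-16 + 4972900) - 3364521/(-12138) = 4735921/4972884 - 3364521*(-1/12138) = 4735921*(1/4972884) + 65971/238 = 89357/93828 + 65971/238 = 443656711/1595076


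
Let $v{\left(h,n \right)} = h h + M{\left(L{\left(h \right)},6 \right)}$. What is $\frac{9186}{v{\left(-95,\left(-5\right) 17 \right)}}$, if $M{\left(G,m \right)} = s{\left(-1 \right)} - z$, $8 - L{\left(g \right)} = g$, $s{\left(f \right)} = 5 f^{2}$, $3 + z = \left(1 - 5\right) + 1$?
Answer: $\frac{1531}{1506} \approx 1.0166$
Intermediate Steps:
$z = -6$ ($z = -3 + \left(\left(1 - 5\right) + 1\right) = -3 + \left(-4 + 1\right) = -3 - 3 = -6$)
$L{\left(g \right)} = 8 - g$
$M{\left(G,m \right)} = 11$ ($M{\left(G,m \right)} = 5 \left(-1\right)^{2} - -6 = 5 \cdot 1 + 6 = 5 + 6 = 11$)
$v{\left(h,n \right)} = 11 + h^{2}$ ($v{\left(h,n \right)} = h h + 11 = h^{2} + 11 = 11 + h^{2}$)
$\frac{9186}{v{\left(-95,\left(-5\right) 17 \right)}} = \frac{9186}{11 + \left(-95\right)^{2}} = \frac{9186}{11 + 9025} = \frac{9186}{9036} = 9186 \cdot \frac{1}{9036} = \frac{1531}{1506}$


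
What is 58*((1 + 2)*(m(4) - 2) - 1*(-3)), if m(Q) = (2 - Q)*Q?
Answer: -1566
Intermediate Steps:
m(Q) = Q*(2 - Q)
58*((1 + 2)*(m(4) - 2) - 1*(-3)) = 58*((1 + 2)*(4*(2 - 1*4) - 2) - 1*(-3)) = 58*(3*(4*(2 - 4) - 2) + 3) = 58*(3*(4*(-2) - 2) + 3) = 58*(3*(-8 - 2) + 3) = 58*(3*(-10) + 3) = 58*(-30 + 3) = 58*(-27) = -1566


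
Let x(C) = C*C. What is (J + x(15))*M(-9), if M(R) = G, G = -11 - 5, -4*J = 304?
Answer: -2384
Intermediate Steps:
J = -76 (J = -1/4*304 = -76)
x(C) = C**2
G = -16
M(R) = -16
(J + x(15))*M(-9) = (-76 + 15**2)*(-16) = (-76 + 225)*(-16) = 149*(-16) = -2384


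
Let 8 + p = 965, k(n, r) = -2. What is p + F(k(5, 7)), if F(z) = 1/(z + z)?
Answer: 3827/4 ≈ 956.75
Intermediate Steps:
p = 957 (p = -8 + 965 = 957)
F(z) = 1/(2*z)
p + F(k(5, 7)) = 957 + (½)/(-2) = 957 + (½)*(-½) = 957 - ¼ = 3827/4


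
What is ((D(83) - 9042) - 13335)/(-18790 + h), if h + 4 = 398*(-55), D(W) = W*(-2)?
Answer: 22543/40684 ≈ 0.55410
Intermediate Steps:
D(W) = -2*W
h = -21894 (h = -4 + 398*(-55) = -4 - 21890 = -21894)
((D(83) - 9042) - 13335)/(-18790 + h) = ((-2*83 - 9042) - 13335)/(-18790 - 21894) = ((-166 - 9042) - 13335)/(-40684) = (-9208 - 13335)*(-1/40684) = -22543*(-1/40684) = 22543/40684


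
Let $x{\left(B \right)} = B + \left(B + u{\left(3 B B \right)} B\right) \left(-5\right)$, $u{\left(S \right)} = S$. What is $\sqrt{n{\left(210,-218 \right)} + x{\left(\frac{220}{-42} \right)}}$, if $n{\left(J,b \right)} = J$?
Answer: $\frac{5 \sqrt{2063026}}{147} \approx 48.855$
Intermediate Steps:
$x{\left(B \right)} = - 15 B^{3} - 4 B$ ($x{\left(B \right)} = B + \left(B + 3 B B B\right) \left(-5\right) = B + \left(B + 3 B^{2} B\right) \left(-5\right) = B + \left(B + 3 B^{3}\right) \left(-5\right) = B - \left(5 B + 15 B^{3}\right) = - 15 B^{3} - 4 B$)
$\sqrt{n{\left(210,-218 \right)} + x{\left(\frac{220}{-42} \right)}} = \sqrt{210 - \frac{220}{-42} \left(4 + 15 \left(\frac{220}{-42}\right)^{2}\right)} = \sqrt{210 - 220 \left(- \frac{1}{42}\right) \left(4 + 15 \left(220 \left(- \frac{1}{42}\right)\right)^{2}\right)} = \sqrt{210 - - \frac{110 \left(4 + 15 \left(- \frac{110}{21}\right)^{2}\right)}{21}} = \sqrt{210 - - \frac{110 \left(4 + 15 \cdot \frac{12100}{441}\right)}{21}} = \sqrt{210 - - \frac{110 \left(4 + \frac{60500}{147}\right)}{21}} = \sqrt{210 - \left(- \frac{110}{21}\right) \frac{61088}{147}} = \sqrt{210 + \frac{6719680}{3087}} = \sqrt{\frac{7367950}{3087}} = \frac{5 \sqrt{2063026}}{147}$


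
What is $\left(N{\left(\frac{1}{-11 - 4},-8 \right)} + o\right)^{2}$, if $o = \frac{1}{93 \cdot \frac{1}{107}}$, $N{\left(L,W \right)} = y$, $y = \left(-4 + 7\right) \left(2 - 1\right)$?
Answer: $\frac{148996}{8649} \approx 17.227$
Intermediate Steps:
$y = 3$ ($y = 3 \cdot 1 = 3$)
$N{\left(L,W \right)} = 3$
$o = \frac{107}{93}$ ($o = \frac{1}{93 \cdot \frac{1}{107}} = \frac{1}{\frac{93}{107}} = \frac{107}{93} \approx 1.1505$)
$\left(N{\left(\frac{1}{-11 - 4},-8 \right)} + o\right)^{2} = \left(3 + \frac{107}{93}\right)^{2} = \left(\frac{386}{93}\right)^{2} = \frac{148996}{8649}$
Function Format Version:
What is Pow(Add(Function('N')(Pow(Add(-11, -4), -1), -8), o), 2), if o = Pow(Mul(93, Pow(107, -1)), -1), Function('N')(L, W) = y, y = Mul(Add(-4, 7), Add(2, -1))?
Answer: Rational(148996, 8649) ≈ 17.227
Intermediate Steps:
y = 3 (y = Mul(3, 1) = 3)
Function('N')(L, W) = 3
o = Rational(107, 93) (o = Pow(Mul(93, Rational(1, 107)), -1) = Pow(Rational(93, 107), -1) = Rational(107, 93) ≈ 1.1505)
Pow(Add(Function('N')(Pow(Add(-11, -4), -1), -8), o), 2) = Pow(Add(3, Rational(107, 93)), 2) = Pow(Rational(386, 93), 2) = Rational(148996, 8649)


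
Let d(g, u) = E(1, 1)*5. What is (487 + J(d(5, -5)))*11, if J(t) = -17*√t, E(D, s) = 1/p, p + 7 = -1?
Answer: 5357 - 187*I*√10/4 ≈ 5357.0 - 147.84*I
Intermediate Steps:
p = -8 (p = -7 - 1 = -8)
E(D, s) = -⅛ (E(D, s) = 1/(-8) = -⅛)
d(g, u) = -5/8 (d(g, u) = -⅛*5 = -5/8)
(487 + J(d(5, -5)))*11 = (487 - 17*I*√10/4)*11 = 5357 - 187*I*√10/4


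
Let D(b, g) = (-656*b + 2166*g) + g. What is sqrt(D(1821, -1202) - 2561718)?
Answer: 2*I*sqrt(1590257) ≈ 2522.1*I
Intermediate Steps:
D(b, g) = -656*b + 2167*g
sqrt(D(1821, -1202) - 2561718) = sqrt((-656*1821 + 2167*(-1202)) - 2561718) = sqrt((-1194576 - 2604734) - 2561718) = sqrt(-3799310 - 2561718) = sqrt(-6361028) = 2*I*sqrt(1590257)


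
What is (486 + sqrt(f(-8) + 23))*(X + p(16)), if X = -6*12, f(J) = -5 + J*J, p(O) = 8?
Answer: -31104 - 64*sqrt(82) ≈ -31684.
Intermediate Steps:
f(J) = -5 + J**2
X = -72
(486 + sqrt(f(-8) + 23))*(X + p(16)) = (486 + sqrt((-5 + (-8)**2) + 23))*(-72 + 8) = (486 + sqrt((-5 + 64) + 23))*(-64) = (486 + sqrt(59 + 23))*(-64) = (486 + sqrt(82))*(-64) = -31104 - 64*sqrt(82)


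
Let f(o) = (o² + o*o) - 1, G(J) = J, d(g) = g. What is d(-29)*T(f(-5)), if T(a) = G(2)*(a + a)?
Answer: -5684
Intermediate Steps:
f(o) = -1 + 2*o² (f(o) = (o² + o²) - 1 = 2*o² - 1 = -1 + 2*o²)
T(a) = 4*a (T(a) = 2*(a + a) = 2*(2*a) = 4*a)
d(-29)*T(f(-5)) = -116*(-1 + 2*(-5)²) = -116*(-1 + 2*25) = -116*(-1 + 50) = -116*49 = -29*196 = -5684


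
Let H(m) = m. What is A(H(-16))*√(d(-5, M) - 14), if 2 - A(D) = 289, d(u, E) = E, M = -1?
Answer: -287*I*√15 ≈ -1111.5*I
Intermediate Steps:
A(D) = -287 (A(D) = 2 - 1*289 = 2 - 289 = -287)
A(H(-16))*√(d(-5, M) - 14) = -287*√(-1 - 14) = -287*I*√15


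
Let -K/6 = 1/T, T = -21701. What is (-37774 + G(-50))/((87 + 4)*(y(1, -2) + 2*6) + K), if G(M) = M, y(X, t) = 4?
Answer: -410409312/15798331 ≈ -25.978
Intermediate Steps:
K = 6/21701 (K = -6/(-21701) = -6*(-1/21701) = 6/21701 ≈ 0.00027648)
(-37774 + G(-50))/((87 + 4)*(y(1, -2) + 2*6) + K) = (-37774 - 50)/((87 + 4)*(4 + 2*6) + 6/21701) = -37824/(91*(4 + 12) + 6/21701) = -37824/(91*16 + 6/21701) = -37824/(1456 + 6/21701) = -37824/31596662/21701 = -37824*21701/31596662 = -410409312/15798331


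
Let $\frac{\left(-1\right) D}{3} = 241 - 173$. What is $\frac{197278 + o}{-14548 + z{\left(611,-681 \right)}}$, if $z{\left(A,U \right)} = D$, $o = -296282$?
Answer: $\frac{24751}{3688} \approx 6.7112$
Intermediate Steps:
$D = -204$ ($D = - 3 \left(241 - 173\right) = \left(-3\right) 68 = -204$)
$z{\left(A,U \right)} = -204$
$\frac{197278 + o}{-14548 + z{\left(611,-681 \right)}} = \frac{197278 - 296282}{-14548 - 204} = - \frac{99004}{-14752} = \left(-99004\right) \left(- \frac{1}{14752}\right) = \frac{24751}{3688}$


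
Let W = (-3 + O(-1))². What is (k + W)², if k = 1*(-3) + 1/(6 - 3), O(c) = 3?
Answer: 64/9 ≈ 7.1111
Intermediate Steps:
W = 0 (W = (-3 + 3)² = 0² = 0)
k = -8/3 (k = -3 + 1/3 = -3 + ⅓ = -8/3 ≈ -2.6667)
(k + W)² = (-8/3 + 0)² = (-8/3)² = 64/9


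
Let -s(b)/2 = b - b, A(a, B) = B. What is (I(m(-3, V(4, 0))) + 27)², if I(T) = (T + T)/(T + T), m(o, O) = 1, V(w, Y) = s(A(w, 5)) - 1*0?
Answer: 784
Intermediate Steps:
s(b) = 0 (s(b) = -2*(b - b) = -2*0 = 0)
V(w, Y) = 0 (V(w, Y) = 0 - 1*0 = 0 + 0 = 0)
I(T) = 1 (I(T) = (2*T)/((2*T)) = (2*T)*(1/(2*T)) = 1)
(I(m(-3, V(4, 0))) + 27)² = (1 + 27)² = 28² = 784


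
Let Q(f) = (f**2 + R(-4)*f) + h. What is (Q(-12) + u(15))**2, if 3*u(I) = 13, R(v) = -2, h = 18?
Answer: 326041/9 ≈ 36227.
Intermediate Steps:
u(I) = 13/3 (u(I) = (1/3)*13 = 13/3)
Q(f) = 18 + f**2 - 2*f (Q(f) = (f**2 - 2*f) + 18 = 18 + f**2 - 2*f)
(Q(-12) + u(15))**2 = ((18 + (-12)**2 - 2*(-12)) + 13/3)**2 = ((18 + 144 + 24) + 13/3)**2 = (186 + 13/3)**2 = (571/3)**2 = 326041/9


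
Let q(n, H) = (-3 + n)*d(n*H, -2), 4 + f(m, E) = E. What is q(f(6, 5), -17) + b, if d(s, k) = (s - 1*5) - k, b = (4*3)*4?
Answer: 88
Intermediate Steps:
f(m, E) = -4 + E
b = 48 (b = 12*4 = 48)
d(s, k) = -5 + s - k (d(s, k) = (s - 5) - k = (-5 + s) - k = -5 + s - k)
q(n, H) = (-3 + n)*(-3 + H*n) (q(n, H) = (-3 + n)*(-5 + n*H - 1*(-2)) = (-3 + n)*(-5 + H*n + 2) = (-3 + n)*(-3 + H*n))
q(f(6, 5), -17) + b = (-3 + (-4 + 5))*(-3 - 17*(-4 + 5)) + 48 = (-3 + 1)*(-3 - 17*1) + 48 = -2*(-3 - 17) + 48 = -2*(-20) + 48 = 40 + 48 = 88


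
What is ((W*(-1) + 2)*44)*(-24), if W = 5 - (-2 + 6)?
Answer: -1056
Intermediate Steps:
W = 1 (W = 5 - 1*4 = 5 - 4 = 1)
((W*(-1) + 2)*44)*(-24) = ((1*(-1) + 2)*44)*(-24) = ((-1 + 2)*44)*(-24) = (1*44)*(-24) = 44*(-24) = -1056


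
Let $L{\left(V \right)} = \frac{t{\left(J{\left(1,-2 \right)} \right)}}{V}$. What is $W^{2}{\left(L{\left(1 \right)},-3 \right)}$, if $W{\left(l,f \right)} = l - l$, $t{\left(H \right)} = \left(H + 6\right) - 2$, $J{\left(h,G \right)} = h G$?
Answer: $0$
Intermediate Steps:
$J{\left(h,G \right)} = G h$
$t{\left(H \right)} = 4 + H$ ($t{\left(H \right)} = \left(6 + H\right) - 2 = 4 + H$)
$L{\left(V \right)} = \frac{2}{V}$ ($L{\left(V \right)} = \frac{4 - 2}{V} = \frac{2}{V}$)
$W{\left(l,f \right)} = 0$
$W^{2}{\left(L{\left(1 \right)},-3 \right)} = 0^{2} = 0$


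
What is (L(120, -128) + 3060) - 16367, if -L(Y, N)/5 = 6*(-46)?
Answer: -11927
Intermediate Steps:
L(Y, N) = 1380 (L(Y, N) = -30*(-46) = -5*(-276) = 1380)
(L(120, -128) + 3060) - 16367 = (1380 + 3060) - 16367 = 4440 - 16367 = -11927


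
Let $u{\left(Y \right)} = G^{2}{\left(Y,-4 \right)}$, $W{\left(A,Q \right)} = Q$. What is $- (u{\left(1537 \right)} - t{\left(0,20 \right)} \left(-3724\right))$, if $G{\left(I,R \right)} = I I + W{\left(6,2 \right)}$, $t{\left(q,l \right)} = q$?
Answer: $-5580796741641$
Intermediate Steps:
$G{\left(I,R \right)} = 2 + I^{2}$ ($G{\left(I,R \right)} = I I + 2 = I^{2} + 2 = 2 + I^{2}$)
$u{\left(Y \right)} = \left(2 + Y^{2}\right)^{2}$
$- (u{\left(1537 \right)} - t{\left(0,20 \right)} \left(-3724\right)) = - (\left(2 + 1537^{2}\right)^{2} - 0 \left(-3724\right)) = - (\left(2 + 2362369\right)^{2} - 0) = - (2362371^{2} + 0) = - (5580796741641 + 0) = \left(-1\right) 5580796741641 = -5580796741641$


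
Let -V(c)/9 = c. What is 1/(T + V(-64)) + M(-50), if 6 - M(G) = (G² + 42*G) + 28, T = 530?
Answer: -466731/1106 ≈ -422.00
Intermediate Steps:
M(G) = -22 - G² - 42*G (M(G) = 6 - ((G² + 42*G) + 28) = 6 - (28 + G² + 42*G) = 6 + (-28 - G² - 42*G) = -22 - G² - 42*G)
V(c) = -9*c
1/(T + V(-64)) + M(-50) = 1/(530 - 9*(-64)) + (-22 - 1*(-50)² - 42*(-50)) = 1/(530 + 576) + (-22 - 1*2500 + 2100) = 1/1106 + (-22 - 2500 + 2100) = 1/1106 - 422 = -466731/1106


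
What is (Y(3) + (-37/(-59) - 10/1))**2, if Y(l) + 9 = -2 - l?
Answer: 1901641/3481 ≈ 546.29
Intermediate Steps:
Y(l) = -11 - l (Y(l) = -9 + (-2 - l) = -11 - l)
(Y(3) + (-37/(-59) - 10/1))**2 = ((-11 - 1*3) + (-37/(-59) - 10/1))**2 = ((-11 - 3) + (-37*(-1/59) - 10*1))**2 = (-14 + (37/59 - 10))**2 = (-14 - 553/59)**2 = (-1379/59)**2 = 1901641/3481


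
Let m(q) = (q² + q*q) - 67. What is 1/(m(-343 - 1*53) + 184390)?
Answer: 1/497955 ≈ 2.0082e-6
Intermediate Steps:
m(q) = -67 + 2*q² (m(q) = (q² + q²) - 67 = 2*q² - 67 = -67 + 2*q²)
1/(m(-343 - 1*53) + 184390) = 1/((-67 + 2*(-343 - 1*53)²) + 184390) = 1/((-67 + 2*(-343 - 53)²) + 184390) = 1/((-67 + 2*(-396)²) + 184390) = 1/((-67 + 2*156816) + 184390) = 1/((-67 + 313632) + 184390) = 1/(313565 + 184390) = 1/497955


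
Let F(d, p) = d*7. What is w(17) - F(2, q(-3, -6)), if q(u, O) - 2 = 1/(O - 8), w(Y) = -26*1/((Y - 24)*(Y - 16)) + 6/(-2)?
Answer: -93/7 ≈ -13.286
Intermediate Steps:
w(Y) = -3 - 26/((-24 + Y)*(-16 + Y)) (w(Y) = -26*1/((-24 + Y)*(-16 + Y)) + 6*(-½) = -26/((-24 + Y)*(-16 + Y)) - 3 = -3 - 26/((-24 + Y)*(-16 + Y)))
q(u, O) = 2 + 1/(-8 + O) (q(u, O) = 2 + 1/(O - 8) = 2 + 1/(-8 + O))
F(d, p) = 7*d
w(17) - F(2, q(-3, -6)) = (-1178 - 3*17² + 120*17)/(384 + 17² - 40*17) - 7*2 = (-1178 - 3*289 + 2040)/(384 + 289 - 680) - 1*14 = (-1178 - 867 + 2040)/(-7) - 14 = -⅐*(-5) - 14 = 5/7 - 14 = -93/7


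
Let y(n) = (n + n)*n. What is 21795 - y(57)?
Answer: 15297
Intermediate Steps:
y(n) = 2*n**2 (y(n) = (2*n)*n = 2*n**2)
21795 - y(57) = 21795 - 2*57**2 = 21795 - 2*3249 = 21795 - 1*6498 = 21795 - 6498 = 15297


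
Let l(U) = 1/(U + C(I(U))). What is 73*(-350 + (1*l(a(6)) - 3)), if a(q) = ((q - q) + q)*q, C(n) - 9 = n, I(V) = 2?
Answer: -1211070/47 ≈ -25767.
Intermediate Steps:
C(n) = 9 + n
a(q) = q² (a(q) = (0 + q)*q = q*q = q²)
l(U) = 1/(11 + U) (l(U) = 1/(U + (9 + 2)) = 1/(U + 11) = 1/(11 + U))
73*(-350 + (1*l(a(6)) - 3)) = 73*(-350 + (1/(11 + 6²) - 3)) = 73*(-350 + (1/(11 + 36) - 3)) = 73*(-350 + (1/47 - 3)) = 73*(-350 - 140/47) = 73*(-16590/47) = -1211070/47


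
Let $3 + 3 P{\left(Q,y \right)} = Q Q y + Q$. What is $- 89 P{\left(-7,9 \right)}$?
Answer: $- \frac{38359}{3} \approx -12786.0$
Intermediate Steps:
$P{\left(Q,y \right)} = -1 + \frac{Q}{3} + \frac{y Q^{2}}{3}$ ($P{\left(Q,y \right)} = -1 + \frac{Q Q y + Q}{3} = -1 + \frac{Q^{2} y + Q}{3} = -1 + \frac{y Q^{2} + Q}{3} = -1 + \frac{Q + y Q^{2}}{3} = -1 + \left(\frac{Q}{3} + \frac{y Q^{2}}{3}\right) = -1 + \frac{Q}{3} + \frac{y Q^{2}}{3}$)
$- 89 P{\left(-7,9 \right)} = - 89 \left(-1 + \frac{1}{3} \left(-7\right) + \frac{1}{3} \cdot 9 \left(-7\right)^{2}\right) = - 89 \left(-1 - \frac{7}{3} + \frac{1}{3} \cdot 9 \cdot 49\right) = - 89 \left(-1 - \frac{7}{3} + 147\right) = \left(-89\right) \frac{431}{3} = - \frac{38359}{3}$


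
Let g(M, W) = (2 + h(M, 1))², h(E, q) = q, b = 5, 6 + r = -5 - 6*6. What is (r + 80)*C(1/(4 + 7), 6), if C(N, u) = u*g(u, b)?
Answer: 1782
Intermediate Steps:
r = -47 (r = -6 + (-5 - 6*6) = -6 + (-5 - 36) = -6 - 41 = -47)
g(M, W) = 9 (g(M, W) = (2 + 1)² = 3² = 9)
C(N, u) = 9*u (C(N, u) = u*9 = 9*u)
(r + 80)*C(1/(4 + 7), 6) = (-47 + 80)*(9*6) = 33*54 = 1782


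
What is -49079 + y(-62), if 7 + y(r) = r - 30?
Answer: -49178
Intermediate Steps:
y(r) = -37 + r (y(r) = -7 + (r - 30) = -7 + (-30 + r) = -37 + r)
-49079 + y(-62) = -49079 + (-37 - 62) = -49079 - 99 = -49178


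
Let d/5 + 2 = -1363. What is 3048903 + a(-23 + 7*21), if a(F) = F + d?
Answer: 3042202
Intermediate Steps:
d = -6825 (d = -10 + 5*(-1363) = -10 - 6815 = -6825)
a(F) = -6825 + F (a(F) = F - 6825 = -6825 + F)
3048903 + a(-23 + 7*21) = 3048903 + (-6825 + (-23 + 7*21)) = 3048903 + (-6825 + (-23 + 147)) = 3048903 + (-6825 + 124) = 3048903 - 6701 = 3042202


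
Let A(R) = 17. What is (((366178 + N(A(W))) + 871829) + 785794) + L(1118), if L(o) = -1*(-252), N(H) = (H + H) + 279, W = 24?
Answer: 2024366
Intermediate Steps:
N(H) = 279 + 2*H (N(H) = 2*H + 279 = 279 + 2*H)
L(o) = 252
(((366178 + N(A(W))) + 871829) + 785794) + L(1118) = (((366178 + (279 + 2*17)) + 871829) + 785794) + 252 = (((366178 + (279 + 34)) + 871829) + 785794) + 252 = (((366178 + 313) + 871829) + 785794) + 252 = ((366491 + 871829) + 785794) + 252 = (1238320 + 785794) + 252 = 2024114 + 252 = 2024366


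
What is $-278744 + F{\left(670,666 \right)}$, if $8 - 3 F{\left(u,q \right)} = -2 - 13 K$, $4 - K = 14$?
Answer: $-278784$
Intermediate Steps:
$K = -10$ ($K = 4 - 14 = -10$)
$F{\left(u,q \right)} = -40$ ($F{\left(u,q \right)} = \frac{8}{3} - \frac{-2 - -130}{3} = \frac{8}{3} - \frac{-2 + 130}{3} = \frac{8}{3} - \frac{128}{3} = -40$)
$-278744 + F{\left(670,666 \right)} = -278744 - 40 = -278784$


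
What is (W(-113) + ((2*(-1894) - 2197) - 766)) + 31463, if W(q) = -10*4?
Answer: 24672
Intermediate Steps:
W(q) = -40
(W(-113) + ((2*(-1894) - 2197) - 766)) + 31463 = (-40 + ((2*(-1894) - 2197) - 766)) + 31463 = (-40 + ((-3788 - 2197) - 766)) + 31463 = (-40 + (-5985 - 766)) + 31463 = (-40 - 6751) + 31463 = -6791 + 31463 = 24672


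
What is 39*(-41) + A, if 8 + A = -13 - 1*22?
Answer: -1642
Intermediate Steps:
A = -43 (A = -8 + (-13 - 1*22) = -8 + (-13 - 22) = -8 - 35 = -43)
39*(-41) + A = 39*(-41) - 43 = -1599 - 43 = -1642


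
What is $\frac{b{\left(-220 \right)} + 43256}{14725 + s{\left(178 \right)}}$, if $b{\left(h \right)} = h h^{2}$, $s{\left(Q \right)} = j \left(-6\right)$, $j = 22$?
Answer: $- \frac{10604744}{14593} \approx -726.7$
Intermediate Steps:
$s{\left(Q \right)} = -132$ ($s{\left(Q \right)} = 22 \left(-6\right) = -132$)
$b{\left(h \right)} = h^{3}$
$\frac{b{\left(-220 \right)} + 43256}{14725 + s{\left(178 \right)}} = \frac{\left(-220\right)^{3} + 43256}{14725 - 132} = \frac{-10648000 + 43256}{14593} = \left(-10604744\right) \frac{1}{14593} = - \frac{10604744}{14593}$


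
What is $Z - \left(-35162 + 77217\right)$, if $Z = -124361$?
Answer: $-166416$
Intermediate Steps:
$Z - \left(-35162 + 77217\right) = -124361 - \left(-35162 + 77217\right) = -124361 - 42055 = -166416$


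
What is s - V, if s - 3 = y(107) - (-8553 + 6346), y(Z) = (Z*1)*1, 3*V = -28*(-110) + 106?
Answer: 1255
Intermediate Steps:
V = 1062 (V = (-28*(-110) + 106)/3 = (3080 + 106)/3 = (1/3)*3186 = 1062)
y(Z) = Z (y(Z) = Z*1 = Z)
s = 2317 (s = 3 + (107 - (-8553 + 6346)) = 3 + (107 - 1*(-2207)) = 3 + (107 + 2207) = 3 + 2314 = 2317)
s - V = 2317 - 1*1062 = 2317 - 1062 = 1255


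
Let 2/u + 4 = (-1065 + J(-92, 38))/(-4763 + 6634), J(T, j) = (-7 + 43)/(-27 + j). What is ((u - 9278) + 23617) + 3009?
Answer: 1630722882/94003 ≈ 17348.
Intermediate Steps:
J(T, j) = 36/(-27 + j)
u = -41162/94003 (u = 2/(-4 + (-1065 + 36/(-27 + 38))/(-4763 + 6634)) = 2/(-4 + (-1065 + 36/11)/1871) = 2/(-4 + (-1065 + 36*(1/11))*(1/1871)) = 2/(-4 + (-1065 + 36/11)*(1/1871)) = 2/(-4 - 11679/11*1/1871) = 2/(-4 - 11679/20581) = 2/(-94003/20581) = 2*(-20581/94003) = -41162/94003 ≈ -0.43788)
((u - 9278) + 23617) + 3009 = ((-41162/94003 - 9278) + 23617) + 3009 = (-872200996/94003 + 23617) + 3009 = 1347867855/94003 + 3009 = 1630722882/94003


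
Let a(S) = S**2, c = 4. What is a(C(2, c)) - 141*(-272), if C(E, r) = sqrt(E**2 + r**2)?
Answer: 38372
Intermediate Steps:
a(C(2, c)) - 141*(-272) = (sqrt(2**2 + 4**2))**2 - 141*(-272) = (sqrt(4 + 16))**2 + 38352 = (sqrt(20))**2 + 38352 = (2*sqrt(5))**2 + 38352 = 20 + 38352 = 38372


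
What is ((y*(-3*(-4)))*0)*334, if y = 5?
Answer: 0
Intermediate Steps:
((y*(-3*(-4)))*0)*334 = ((5*(-3*(-4)))*0)*334 = ((5*12)*0)*334 = (60*0)*334 = 0*334 = 0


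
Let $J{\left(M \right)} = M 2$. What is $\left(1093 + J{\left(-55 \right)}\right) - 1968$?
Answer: $-985$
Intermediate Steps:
$J{\left(M \right)} = 2 M$
$\left(1093 + J{\left(-55 \right)}\right) - 1968 = \left(1093 + 2 \left(-55\right)\right) - 1968 = \left(1093 - 110\right) - 1968 = 983 - 1968 = -985$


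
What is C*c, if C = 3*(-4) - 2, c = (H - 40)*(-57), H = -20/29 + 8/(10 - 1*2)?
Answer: -918498/29 ≈ -31672.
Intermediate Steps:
H = 9/29 (H = -20*1/29 + 8/(10 - 2) = -20/29 + 8/8 = -20/29 + 8*(⅛) = -20/29 + 1 = 9/29 ≈ 0.31034)
c = 65607/29 (c = (9/29 - 40)*(-57) = -1151/29*(-57) = 65607/29 ≈ 2262.3)
C = -14 (C = -12 - 2 = -14)
C*c = -14*65607/29 = -918498/29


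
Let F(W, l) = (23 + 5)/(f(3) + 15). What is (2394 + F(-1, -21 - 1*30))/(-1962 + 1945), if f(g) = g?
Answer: -21560/153 ≈ -140.92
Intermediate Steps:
F(W, l) = 14/9 (F(W, l) = (23 + 5)/(3 + 15) = 28/18 = 28*(1/18) = 14/9)
(2394 + F(-1, -21 - 1*30))/(-1962 + 1945) = (2394 + 14/9)/(-1962 + 1945) = (21560/9)/(-17) = (21560/9)*(-1/17) = -21560/153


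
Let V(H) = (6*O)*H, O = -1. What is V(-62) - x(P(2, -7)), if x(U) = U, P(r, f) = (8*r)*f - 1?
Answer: 485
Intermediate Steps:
P(r, f) = -1 + 8*f*r (P(r, f) = 8*f*r - 1 = -1 + 8*f*r)
V(H) = -6*H (V(H) = (6*(-1))*H = -6*H)
V(-62) - x(P(2, -7)) = -6*(-62) - (-1 + 8*(-7)*2) = 372 - (-1 - 112) = 372 - 1*(-113) = 372 + 113 = 485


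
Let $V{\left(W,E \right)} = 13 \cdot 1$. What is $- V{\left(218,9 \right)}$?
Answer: $-13$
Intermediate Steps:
$V{\left(W,E \right)} = 13$
$- V{\left(218,9 \right)} = \left(-1\right) 13 = -13$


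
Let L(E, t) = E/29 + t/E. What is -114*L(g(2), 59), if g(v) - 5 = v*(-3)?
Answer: 195168/29 ≈ 6729.9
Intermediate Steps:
g(v) = 5 - 3*v (g(v) = 5 + v*(-3) = 5 - 3*v)
L(E, t) = E/29 + t/E (L(E, t) = E*(1/29) + t/E = E/29 + t/E)
-114*L(g(2), 59) = -114*((5 - 3*2)/29 + 59/(5 - 3*2)) = -114*((5 - 6)/29 + 59/(5 - 6)) = -114*((1/29)*(-1) + 59/(-1)) = -114*(-1/29 + 59*(-1)) = -114*(-1/29 - 59) = -114*(-1712/29) = 195168/29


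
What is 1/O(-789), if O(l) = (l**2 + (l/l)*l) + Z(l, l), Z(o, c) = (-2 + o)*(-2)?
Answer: 1/623314 ≈ 1.6043e-6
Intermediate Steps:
Z(o, c) = 4 - 2*o
O(l) = 4 + l**2 - l (O(l) = (l**2 + (l/l)*l) + (4 - 2*l) = (l**2 + 1*l) + (4 - 2*l) = (l**2 + l) + (4 - 2*l) = (l + l**2) + (4 - 2*l) = 4 + l**2 - l)
1/O(-789) = 1/(4 + (-789)**2 - 1*(-789)) = 1/(4 + 622521 + 789) = 1/623314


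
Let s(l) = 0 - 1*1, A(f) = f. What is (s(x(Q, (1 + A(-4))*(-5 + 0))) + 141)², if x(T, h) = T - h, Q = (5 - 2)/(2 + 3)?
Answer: 19600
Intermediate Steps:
Q = ⅗ (Q = 3/5 = 3*(⅕) = ⅗ ≈ 0.60000)
s(l) = -1 (s(l) = 0 - 1 = -1)
(s(x(Q, (1 + A(-4))*(-5 + 0))) + 141)² = (-1 + 141)² = 140² = 19600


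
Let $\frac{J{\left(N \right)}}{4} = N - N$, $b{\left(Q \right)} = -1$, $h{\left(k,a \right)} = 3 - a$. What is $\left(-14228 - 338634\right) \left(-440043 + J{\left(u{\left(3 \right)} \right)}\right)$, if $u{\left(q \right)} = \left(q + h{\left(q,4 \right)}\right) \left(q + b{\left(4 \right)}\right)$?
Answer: $155274453066$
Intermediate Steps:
$u{\left(q \right)} = \left(-1 + q\right)^{2}$ ($u{\left(q \right)} = \left(q + \left(3 - 4\right)\right) \left(q - 1\right) = \left(q + \left(3 - 4\right)\right) \left(-1 + q\right) = \left(q - 1\right) \left(-1 + q\right) = \left(-1 + q\right) \left(-1 + q\right) = \left(-1 + q\right)^{2}$)
$J{\left(N \right)} = 0$ ($J{\left(N \right)} = 4 \left(N - N\right) = 4 \cdot 0 = 0$)
$\left(-14228 - 338634\right) \left(-440043 + J{\left(u{\left(3 \right)} \right)}\right) = \left(-14228 - 338634\right) \left(-440043 + 0\right) = \left(-352862\right) \left(-440043\right) = 155274453066$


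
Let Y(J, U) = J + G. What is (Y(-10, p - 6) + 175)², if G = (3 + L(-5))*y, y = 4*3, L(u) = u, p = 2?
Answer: 19881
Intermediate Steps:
y = 12
G = -24 (G = (3 - 5)*12 = -2*12 = -24)
Y(J, U) = -24 + J (Y(J, U) = J - 24 = -24 + J)
(Y(-10, p - 6) + 175)² = ((-24 - 10) + 175)² = (-34 + 175)² = 141² = 19881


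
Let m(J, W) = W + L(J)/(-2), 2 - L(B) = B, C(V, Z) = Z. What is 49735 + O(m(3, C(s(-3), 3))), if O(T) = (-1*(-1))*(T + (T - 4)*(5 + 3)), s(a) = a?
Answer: 99469/2 ≈ 49735.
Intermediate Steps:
L(B) = 2 - B
m(J, W) = -1 + W + J/2 (m(J, W) = W + (2 - J)/(-2) = W + (2 - J)*(-½) = W + (-1 + J/2) = -1 + W + J/2)
O(T) = -32 + 9*T (O(T) = 1*(T + (-4 + T)*8) = 1*(T + (-32 + 8*T)) = 1*(-32 + 9*T) = -32 + 9*T)
49735 + O(m(3, C(s(-3), 3))) = 49735 + (-32 + 9*(-1 + 3 + (½)*3)) = 49735 + (-32 + 9*(-1 + 3 + 3/2)) = 49735 + (-32 + 9*(7/2)) = 49735 + (-32 + 63/2) = 49735 - ½ = 99469/2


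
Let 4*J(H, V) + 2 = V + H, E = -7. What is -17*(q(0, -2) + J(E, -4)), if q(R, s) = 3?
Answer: 17/4 ≈ 4.2500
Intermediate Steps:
J(H, V) = -1/2 + H/4 + V/4 (J(H, V) = -1/2 + (V + H)/4 = -1/2 + (H + V)/4 = -1/2 + (H/4 + V/4) = -1/2 + H/4 + V/4)
-17*(q(0, -2) + J(E, -4)) = -17*(3 + (-1/2 + (1/4)*(-7) + (1/4)*(-4))) = -17*(3 + (-1/2 - 7/4 - 1)) = -17*(3 - 13/4) = -17*(-1/4) = 17/4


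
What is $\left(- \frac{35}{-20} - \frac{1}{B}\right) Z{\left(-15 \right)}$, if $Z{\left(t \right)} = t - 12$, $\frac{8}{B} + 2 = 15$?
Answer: $- \frac{27}{8} \approx -3.375$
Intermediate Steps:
$B = \frac{8}{13}$ ($B = \frac{8}{-2 + 15} = \frac{8}{13} \approx 0.61539$)
$Z{\left(t \right)} = -12 + t$ ($Z{\left(t \right)} = t - 12 = -12 + t$)
$\left(- \frac{35}{-20} - \frac{1}{B}\right) Z{\left(-15 \right)} = \left(- \frac{35}{-20} - \frac{1}{\frac{8}{13}}\right) \left(-12 - 15\right) = \left(\left(-35\right) \left(- \frac{1}{20}\right) - \frac{13}{8}\right) \left(-27\right) = \left(\frac{7}{4} - \frac{13}{8}\right) \left(-27\right) = \frac{1}{8} \left(-27\right) = - \frac{27}{8}$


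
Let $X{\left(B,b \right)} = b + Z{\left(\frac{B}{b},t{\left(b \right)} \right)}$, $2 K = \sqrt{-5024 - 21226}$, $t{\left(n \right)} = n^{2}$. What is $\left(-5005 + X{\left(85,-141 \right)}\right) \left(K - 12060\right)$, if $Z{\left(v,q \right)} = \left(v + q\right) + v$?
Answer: $- \frac{8351409300}{47} + \frac{51936625 i \sqrt{42}}{282} \approx -1.7769 \cdot 10^{8} + 1.1936 \cdot 10^{6} i$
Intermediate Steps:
$Z{\left(v,q \right)} = q + 2 v$ ($Z{\left(v,q \right)} = \left(q + v\right) + v = q + 2 v$)
$K = \frac{25 i \sqrt{42}}{2}$ ($K = \frac{\sqrt{-5024 - 21226}}{2} = \frac{\sqrt{-26250}}{2} = \frac{25 i \sqrt{42}}{2} \approx 81.009 i$)
$X{\left(B,b \right)} = b + b^{2} + \frac{2 B}{b}$ ($X{\left(B,b \right)} = b + \left(b^{2} + 2 \frac{B}{b}\right) = b + \left(b^{2} + \frac{2 B}{b}\right) = b + b^{2} + \frac{2 B}{b}$)
$\left(-5005 + X{\left(85,-141 \right)}\right) \left(K - 12060\right) = \left(-5005 + \left(-141 + \left(-141\right)^{2} + 2 \cdot 85 \frac{1}{-141}\right)\right) \left(\frac{25 i \sqrt{42}}{2} - 12060\right) = \left(-5005 + \left(-141 + 19881 + 2 \cdot 85 \left(- \frac{1}{141}\right)\right)\right) \left(-12060 + \frac{25 i \sqrt{42}}{2}\right) = \left(-5005 - - \frac{2783170}{141}\right) \left(-12060 + \frac{25 i \sqrt{42}}{2}\right) = \left(-5005 + \frac{2783170}{141}\right) \left(-12060 + \frac{25 i \sqrt{42}}{2}\right) = \frac{2077465 \left(-12060 + \frac{25 i \sqrt{42}}{2}\right)}{141} = - \frac{8351409300}{47} + \frac{51936625 i \sqrt{42}}{282}$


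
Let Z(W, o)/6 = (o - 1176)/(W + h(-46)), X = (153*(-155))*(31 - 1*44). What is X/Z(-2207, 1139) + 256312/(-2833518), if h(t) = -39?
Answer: 163501202245333/52420083 ≈ 3.1191e+6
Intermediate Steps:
X = 308295 (X = -23715*(31 - 44) = -23715*(-13) = 308295)
Z(W, o) = 6*(-1176 + o)/(-39 + W) (Z(W, o) = 6*((o - 1176)/(W - 39)) = 6*((-1176 + o)/(-39 + W)) = 6*(-1176 + o)/(-39 + W))
X/Z(-2207, 1139) + 256312/(-2833518) = 308295/((6*(-1176 + 1139)/(-39 - 2207))) + 256312/(-2833518) = 308295/((6*(-37)/(-2246))) + 256312*(-1/2833518) = 308295/((6*(-1/2246)*(-37))) - 128156/1416759 = 308295/(111/1123) - 128156/1416759 = 308295*(1123/111) - 128156/1416759 = 115405095/37 - 128156/1416759 = 163501202245333/52420083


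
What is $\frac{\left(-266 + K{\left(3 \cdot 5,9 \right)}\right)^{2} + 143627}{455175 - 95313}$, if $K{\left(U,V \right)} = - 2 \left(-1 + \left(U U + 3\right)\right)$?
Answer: $\frac{662027}{359862} \approx 1.8397$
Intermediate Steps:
$K{\left(U,V \right)} = -4 - 2 U^{2}$ ($K{\left(U,V \right)} = - 2 \left(-1 + \left(U^{2} + 3\right)\right) = - 2 \left(-1 + \left(3 + U^{2}\right)\right) = - 2 \left(2 + U^{2}\right) = -4 - 2 U^{2}$)
$\frac{\left(-266 + K{\left(3 \cdot 5,9 \right)}\right)^{2} + 143627}{455175 - 95313} = \frac{\left(-266 - \left(4 + 2 \left(3 \cdot 5\right)^{2}\right)\right)^{2} + 143627}{455175 - 95313} = \frac{\left(-266 - \left(4 + 2 \cdot 15^{2}\right)\right)^{2} + 143627}{359862} = \left(\left(-266 - 454\right)^{2} + 143627\right) \frac{1}{359862} = \left(\left(-720\right)^{2} + 143627\right) \frac{1}{359862} = \left(518400 + 143627\right) \frac{1}{359862} = 662027 \cdot \frac{1}{359862} = \frac{662027}{359862}$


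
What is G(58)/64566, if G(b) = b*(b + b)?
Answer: 3364/32283 ≈ 0.10420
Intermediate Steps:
G(b) = 2*b**2 (G(b) = b*(2*b) = 2*b**2)
G(58)/64566 = (2*58**2)/64566 = (2*3364)*(1/64566) = 6728*(1/64566) = 3364/32283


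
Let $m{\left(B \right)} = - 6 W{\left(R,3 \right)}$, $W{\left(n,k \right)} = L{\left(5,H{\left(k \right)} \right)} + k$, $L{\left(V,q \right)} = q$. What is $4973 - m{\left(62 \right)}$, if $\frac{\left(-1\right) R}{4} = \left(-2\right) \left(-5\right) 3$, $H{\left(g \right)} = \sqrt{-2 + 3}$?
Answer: $4997$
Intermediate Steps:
$H{\left(g \right)} = 1$ ($H{\left(g \right)} = \sqrt{1} = 1$)
$R = -120$ ($R = - 4 \left(-2\right) \left(-5\right) 3 = - 4 \cdot 10 \cdot 3 = \left(-4\right) 30 = -120$)
$W{\left(n,k \right)} = 1 + k$
$m{\left(B \right)} = -24$ ($m{\left(B \right)} = - 6 \left(1 + 3\right) = \left(-6\right) 4 = -24$)
$4973 - m{\left(62 \right)} = 4973 - -24 = 4973 + 24 = 4997$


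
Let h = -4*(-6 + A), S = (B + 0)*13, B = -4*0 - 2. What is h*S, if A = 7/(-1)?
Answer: -1352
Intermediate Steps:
B = -2 (B = 0 - 2 = -2)
S = -26 (S = (-2 + 0)*13 = -2*13 = -26)
A = -7 (A = 7*(-1) = -7)
h = 52 (h = -4*(-6 - 7) = -4*(-13) = 52)
h*S = 52*(-26) = -1352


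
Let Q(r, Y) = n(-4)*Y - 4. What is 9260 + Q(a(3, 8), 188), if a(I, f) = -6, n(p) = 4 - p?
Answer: 10760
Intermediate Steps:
Q(r, Y) = -4 + 8*Y (Q(r, Y) = (4 - 1*(-4))*Y - 4 = (4 + 4)*Y - 4 = 8*Y - 4 = -4 + 8*Y)
9260 + Q(a(3, 8), 188) = 9260 + (-4 + 8*188) = 9260 + (-4 + 1504) = 9260 + 1500 = 10760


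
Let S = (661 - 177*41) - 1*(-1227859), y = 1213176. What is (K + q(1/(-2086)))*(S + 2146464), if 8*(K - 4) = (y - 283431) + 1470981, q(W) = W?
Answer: 4216378358844465/4172 ≈ 1.0106e+12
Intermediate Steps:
S = 1221263 (S = (661 - 7257) + 1227859 = -6596 + 1227859 = 1221263)
K = 1200379/4 (K = 4 + ((1213176 - 283431) + 1470981)/8 = 4 + (929745 + 1470981)/8 = 4 + (1/8)*2400726 = 4 + 1200363/4 = 1200379/4 ≈ 3.0010e+5)
(K + q(1/(-2086)))*(S + 2146464) = (1200379/4 + 1/(-2086))*(1221263 + 2146464) = (1200379/4 - 1/2086)*3367727 = (1251995295/4172)*3367727 = 4216378358844465/4172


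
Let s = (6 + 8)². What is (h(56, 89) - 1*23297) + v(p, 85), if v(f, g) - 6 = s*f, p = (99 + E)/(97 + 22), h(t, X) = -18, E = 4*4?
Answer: -393033/17 ≈ -23120.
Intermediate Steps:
E = 16
s = 196 (s = 14² = 196)
p = 115/119 (p = (99 + 16)/(97 + 22) = 115/119 ≈ 0.96639)
v(f, g) = 6 + 196*f
(h(56, 89) - 1*23297) + v(p, 85) = (-18 - 1*23297) + (6 + 196*(115/119)) = (-18 - 23297) + (6 + 3220/17) = -23315 + 3322/17 = -393033/17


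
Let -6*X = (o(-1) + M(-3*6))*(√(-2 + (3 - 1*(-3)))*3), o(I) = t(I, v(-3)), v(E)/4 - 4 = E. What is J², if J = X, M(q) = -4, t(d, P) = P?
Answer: 0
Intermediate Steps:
v(E) = 16 + 4*E
o(I) = 4 (o(I) = 16 + 4*(-3) = 16 - 12 = 4)
X = 0 (X = -(4 - 4)*√(-2 + (3 - 1*(-3)))*3/6 = -0*√(-2 + (3 + 3))*3 = -0*√(-2 + 6)*3 = -0*√4*3 = -0*2*3 = -0*6 = -⅙*0 = 0)
J = 0
J² = 0² = 0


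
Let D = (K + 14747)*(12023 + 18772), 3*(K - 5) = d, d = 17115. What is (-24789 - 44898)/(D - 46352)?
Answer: -69687/629926963 ≈ -0.00011063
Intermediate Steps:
K = 5710 (K = 5 + (⅓)*17115 = 5 + 5705 = 5710)
D = 629973315 (D = (5710 + 14747)*(12023 + 18772) = 20457*30795 = 629973315)
(-24789 - 44898)/(D - 46352) = (-24789 - 44898)/(629973315 - 46352) = -69687/629926963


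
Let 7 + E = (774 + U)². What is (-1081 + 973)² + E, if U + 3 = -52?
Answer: 528618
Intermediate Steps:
U = -55 (U = -3 - 52 = -55)
E = 516954 (E = -7 + (774 - 55)² = -7 + 719² = -7 + 516961 = 516954)
(-1081 + 973)² + E = (-1081 + 973)² + 516954 = (-108)² + 516954 = 11664 + 516954 = 528618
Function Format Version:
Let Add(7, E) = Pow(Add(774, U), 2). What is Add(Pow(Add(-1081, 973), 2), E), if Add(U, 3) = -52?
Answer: 528618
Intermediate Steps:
U = -55 (U = Add(-3, -52) = -55)
E = 516954 (E = Add(-7, Pow(Add(774, -55), 2)) = Add(-7, Pow(719, 2)) = Add(-7, 516961) = 516954)
Add(Pow(Add(-1081, 973), 2), E) = Add(Pow(Add(-1081, 973), 2), 516954) = Add(Pow(-108, 2), 516954) = Add(11664, 516954) = 528618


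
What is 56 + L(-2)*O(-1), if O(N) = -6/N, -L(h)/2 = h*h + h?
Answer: 32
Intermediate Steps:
L(h) = -2*h - 2*h² (L(h) = -2*(h*h + h) = -2*(h² + h) = -2*(h + h²) = -2*h - 2*h²)
56 + L(-2)*O(-1) = 56 + (-2*(-2)*(1 - 2))*(-6/(-1)) = 56 + (-2*(-2)*(-1))*(-6*(-1)) = 56 - 4*6 = 56 - 24 = 32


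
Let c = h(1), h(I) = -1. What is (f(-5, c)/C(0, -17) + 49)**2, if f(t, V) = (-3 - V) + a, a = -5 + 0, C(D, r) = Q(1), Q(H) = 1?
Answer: 1764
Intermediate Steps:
C(D, r) = 1
c = -1
a = -5
f(t, V) = -8 - V (f(t, V) = (-3 - V) - 5 = -8 - V)
(f(-5, c)/C(0, -17) + 49)**2 = ((-8 - 1*(-1))/1 + 49)**2 = ((-8 + 1)*1 + 49)**2 = (-7*1 + 49)**2 = (-7 + 49)**2 = 42**2 = 1764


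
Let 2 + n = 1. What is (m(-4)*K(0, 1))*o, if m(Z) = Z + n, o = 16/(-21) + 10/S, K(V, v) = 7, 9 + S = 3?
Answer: 85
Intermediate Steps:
S = -6 (S = -9 + 3 = -6)
n = -1 (n = -2 + 1 = -1)
o = -17/7 (o = 16/(-21) + 10/(-6) = 16*(-1/21) + 10*(-1/6) = -16/21 - 5/3 = -17/7 ≈ -2.4286)
m(Z) = -1 + Z (m(Z) = Z - 1 = -1 + Z)
(m(-4)*K(0, 1))*o = ((-1 - 4)*7)*(-17/7) = -5*7*(-17/7) = -35*(-17/7) = 85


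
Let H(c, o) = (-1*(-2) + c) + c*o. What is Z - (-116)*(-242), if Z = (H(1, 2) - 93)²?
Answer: -20328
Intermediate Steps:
H(c, o) = 2 + c + c*o (H(c, o) = (2 + c) + c*o = 2 + c + c*o)
Z = 7744 (Z = ((2 + 1 + 1*2) - 93)² = ((2 + 1 + 2) - 93)² = (5 - 93)² = (-88)² = 7744)
Z - (-116)*(-242) = 7744 - (-116)*(-242) = 7744 - 1*28072 = 7744 - 28072 = -20328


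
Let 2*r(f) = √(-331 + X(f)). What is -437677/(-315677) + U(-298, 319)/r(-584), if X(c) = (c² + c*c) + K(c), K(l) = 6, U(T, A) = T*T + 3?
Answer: 437677/315677 + 177614*√681787/681787 ≈ 216.49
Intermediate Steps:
U(T, A) = 3 + T² (U(T, A) = T² + 3 = 3 + T²)
X(c) = 6 + 2*c² (X(c) = (c² + c*c) + 6 = (c² + c²) + 6 = 2*c² + 6 = 6 + 2*c²)
r(f) = √(-325 + 2*f²)/2 (r(f) = √(-331 + (6 + 2*f²))/2 = √(-325 + 2*f²)/2)
-437677/(-315677) + U(-298, 319)/r(-584) = -437677/(-315677) + (3 + (-298)²)/((√(-325 + 2*(-584)²)/2)) = -437677*(-1/315677) + (3 + 88804)/((√(-325 + 2*341056)/2)) = 437677/315677 + 88807/((√(-325 + 682112)/2)) = 437677/315677 + 88807/((√681787/2)) = 437677/315677 + 88807*(2*√681787/681787) = 437677/315677 + 177614*√681787/681787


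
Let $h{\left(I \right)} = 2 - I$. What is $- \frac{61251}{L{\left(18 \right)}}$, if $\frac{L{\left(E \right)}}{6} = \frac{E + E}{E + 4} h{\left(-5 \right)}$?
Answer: $- \frac{224587}{252} \approx -891.22$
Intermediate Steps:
$L{\left(E \right)} = \frac{84 E}{4 + E}$ ($L{\left(E \right)} = 6 \frac{E + E}{E + 4} \left(2 - -5\right) = 6 \frac{2 E}{4 + E} \left(2 + 5\right) = 6 \frac{2 E}{4 + E} 7 = 6 \frac{14 E}{4 + E} = \frac{84 E}{4 + E}$)
$- \frac{61251}{L{\left(18 \right)}} = - \frac{61251}{84 \cdot 18 \frac{1}{4 + 18}} = - \frac{61251}{84 \cdot 18 \cdot \frac{1}{22}} = - \frac{61251}{\frac{756}{11}} = \left(-61251\right) \frac{11}{756} = - \frac{224587}{252}$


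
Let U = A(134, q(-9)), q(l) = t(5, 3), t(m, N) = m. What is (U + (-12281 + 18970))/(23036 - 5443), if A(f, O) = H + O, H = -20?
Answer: 6674/17593 ≈ 0.37936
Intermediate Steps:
q(l) = 5
A(f, O) = -20 + O
U = -15 (U = -20 + 5 = -15)
(U + (-12281 + 18970))/(23036 - 5443) = (-15 + (-12281 + 18970))/(23036 - 5443) = (-15 + 6689)/17593 = 6674*(1/17593) = 6674/17593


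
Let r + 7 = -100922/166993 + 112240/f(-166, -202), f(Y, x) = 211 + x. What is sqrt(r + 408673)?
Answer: 4*sqrt(6606051435326347)/500979 ≈ 648.95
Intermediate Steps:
r = 18731865463/1502937 (r = -7 + (-100922/166993 + 112240/(211 - 202)) = -7 + (-100922*1/166993 + 112240/9) = -7 + (-100922/166993 + 112240*(1/9)) = -7 + (-100922/166993 + 112240/9) = -7 + 18742386022/1502937 = 18731865463/1502937 ≈ 12464.)
sqrt(r + 408673) = sqrt(18731865463/1502937 + 408673) = sqrt(632941638064/1502937) = 4*sqrt(6606051435326347)/500979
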